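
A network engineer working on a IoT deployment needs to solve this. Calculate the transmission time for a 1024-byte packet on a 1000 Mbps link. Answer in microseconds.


Given: packet = 1024 bytes, bandwidth = 1000 Mbps
Packet in bits = 1024 * 8 = 8192 bits
Bandwidth = 1000 * 10^6 = 1000000000 bps
Time = 8192 / 1000000000 seconds
Time in us = 8192 * 10^6 / 1000000000 = 8.192

8.192


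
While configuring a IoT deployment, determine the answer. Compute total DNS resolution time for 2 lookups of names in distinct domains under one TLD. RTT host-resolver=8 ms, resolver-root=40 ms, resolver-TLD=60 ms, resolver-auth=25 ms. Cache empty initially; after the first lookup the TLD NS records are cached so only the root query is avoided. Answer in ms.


Lookup 1 (cold cache): local + root + TLD + auth = 8 + 40 + 60 + 25 = 133 ms
Lookups 2..2 (TLD NS cached -> skip root; new domain -> still ask TLD and auth): local + TLD + auth = 8 + 60 + 25 = 93 ms each
Remaining 1 lookups: 1 * 93 = 93 ms
Total = 133 + 93 = 226 ms

226


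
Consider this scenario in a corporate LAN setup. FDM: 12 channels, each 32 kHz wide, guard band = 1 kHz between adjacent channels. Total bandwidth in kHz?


Given: 12 channels, 32 kHz each, guard = 1 kHz
Channel bandwidth = 12 * 32 = 384 kHz
Guard bands = 11 gaps * 1 kHz = 11 kHz
Total = 384 + 11 = 395 kHz

395


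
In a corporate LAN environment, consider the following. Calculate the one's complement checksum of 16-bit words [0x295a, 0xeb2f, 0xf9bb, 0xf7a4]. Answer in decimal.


Given words: [0x295a, 0xeb2f, 0xf9bb, 0xf7a4]
Step 1: Sum all words
Raw sum = 10586 + 60207 + 63931 + 63396 = 198120
Step 2: Fold carry: (1512 + 3) = 1515
One's complement = ~1515 & 0xFFFF = 64020

64020


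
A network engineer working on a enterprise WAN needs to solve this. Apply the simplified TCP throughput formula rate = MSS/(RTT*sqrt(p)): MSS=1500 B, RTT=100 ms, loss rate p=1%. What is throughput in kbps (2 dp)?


Given: MSS = 1500 bytes, RTT = 100 ms, loss = 1%
RTT in seconds = 100 / 1000 = 0.1
Loss rate = 1% = 0.01
sqrt(loss) = sqrt(0.01) = 0.1
Throughput (bytes/s) = 1500 / (0.1 * 0.1) = 150000.0000
Throughput (kbps) = 150000.0000 * 8 / 1000 = 1200.000000 -> 1200.00 kbps (2 dp)

1200.00


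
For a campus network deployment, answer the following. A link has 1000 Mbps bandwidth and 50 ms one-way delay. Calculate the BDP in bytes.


Given: bandwidth = 1000 Mbps, delay = 50 ms
BDP in bits = 1000 * 10^6 * 50 / 1000
BDP in bits = 50000000
BDP in bytes = 50000000 / 8 = 6250000

6250000


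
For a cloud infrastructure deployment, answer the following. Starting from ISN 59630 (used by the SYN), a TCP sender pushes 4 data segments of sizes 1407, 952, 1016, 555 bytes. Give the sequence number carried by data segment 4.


The SYN occupies sequence number ISN = 59630, so the first data byte is ISN + 1 = 59631.
SEQ of data segment i = (ISN + 1) + sum of payload sizes of segments 1..i-1.
Segment 1: SEQ = 59631, payload = 1407 bytes
Segment 2: SEQ = 61038, payload = 952 bytes
Segment 3: SEQ = 61990, payload = 1016 bytes
Segment 4: SEQ = 63006, payload = 555 bytes
SEQ of segment 4 = 59631 + 1407 + 952 + 1016 = 63006

63006


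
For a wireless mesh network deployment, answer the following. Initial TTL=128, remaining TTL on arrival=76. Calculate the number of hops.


Given: initial TTL = 128, received TTL = 76
Hops = initial TTL - received TTL
Hops = 128 - 76 = 52

52


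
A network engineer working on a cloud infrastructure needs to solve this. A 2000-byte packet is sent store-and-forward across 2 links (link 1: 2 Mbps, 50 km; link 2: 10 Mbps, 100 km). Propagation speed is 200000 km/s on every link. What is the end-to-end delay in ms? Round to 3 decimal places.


Packet = 2000 bytes = 16000 bits. Store-and-forward: sum (t_trans + t_prop) per link.
Link 1: t_trans = 16000/(2*10^6) s = 8.0000 ms; t_prop = 50/200000 s = 0.2500 ms; subtotal = 8.2500 ms
Link 2: t_trans = 16000/(10*10^6) s = 1.6000 ms; t_prop = 100/200000 s = 0.5000 ms; subtotal = 2.1000 ms
End-to-end = 8.2500 + 2.1000 = 10.3500 ms -> 10.350 ms (3 dp)

10.350


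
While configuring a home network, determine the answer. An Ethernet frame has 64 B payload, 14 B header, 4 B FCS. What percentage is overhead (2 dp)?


Given: payload = 64 B, header = 14 B, trailer = 4 B
Overhead bytes = header + trailer = 14 + 4 = 18
Total frame = payload + overhead = 64 + 18 = 82
Overhead % = 18 / 82 * 100 = 21.9512% -> 21.95% (2 dp)

21.95


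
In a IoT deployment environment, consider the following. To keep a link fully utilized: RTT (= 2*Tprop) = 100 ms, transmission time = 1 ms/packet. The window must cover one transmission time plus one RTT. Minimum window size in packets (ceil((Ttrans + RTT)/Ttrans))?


Given: Ttrans = 1 ms, RTT = 100 ms (= 2 * Tprop, Tprop = 50 ms)
Time until first ACK returns = Ttrans + RTT = 1 + 100 = 101 ms
Need W * Ttrans >= Ttrans + RTT  ->  W >= (Ttrans + RTT) / Ttrans
(Ttrans + RTT) / Ttrans = 101 / 1 = 101
W_min = ceil(101) = 101

101


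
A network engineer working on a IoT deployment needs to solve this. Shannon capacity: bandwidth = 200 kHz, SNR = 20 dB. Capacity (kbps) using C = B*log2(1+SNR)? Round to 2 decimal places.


Given: B = 200 kHz, SNR = 20 dB
SNR linear = 10^(20/10) = 100
1 + SNR = 101
log2(101) = 6.6582114828
C = 200 * 1000 * 6.6582114828 = 1331642.2966 bps
C = 1331.642297 kbps -> 1331.64 kbps (2 dp)

1331.64


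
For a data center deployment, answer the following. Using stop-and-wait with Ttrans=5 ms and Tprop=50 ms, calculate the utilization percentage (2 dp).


Given: Ttrans = 5 ms, Tprop = 50 ms
RTT = 2 * Tprop = 2 * 50 = 100 ms
U = Ttrans / (Ttrans + RTT)
U = 5 / (5 + 100)
U = 5 / 105 = 0.047619
U% = 4.76%

4.76


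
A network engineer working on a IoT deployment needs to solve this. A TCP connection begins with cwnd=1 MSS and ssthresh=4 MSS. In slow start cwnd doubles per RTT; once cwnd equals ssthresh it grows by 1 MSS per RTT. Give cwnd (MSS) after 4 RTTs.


RTT 0: cwnd = 1 MSS (initial)
RTT 1: cwnd = 2 MSS (slow start, doubled)
RTT 2: cwnd = 4 MSS (slow start, doubled)
RTT 3: cwnd = 5 MSS (congestion avoidance, +1)
RTT 4: cwnd = 6 MSS (congestion avoidance, +1)

6


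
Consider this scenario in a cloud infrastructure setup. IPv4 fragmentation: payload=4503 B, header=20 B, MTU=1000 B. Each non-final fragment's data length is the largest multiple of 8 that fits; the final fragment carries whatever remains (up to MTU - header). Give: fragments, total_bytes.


Max data per non-final fragment = floor((MTU - header)/8)*8 = floor((1000 - 20)/8)*8 = floor(980/8)*8 = 976 B
Final fragment needs no 8-byte alignment: it can carry up to MTU - header = 980 B
Non-final fragments needed = ceil((payload - 980) / 976) = ceil(3523/976) = ceil(3.6096) = 4
Number of fragments = 4 + 1 = 5
Fragment sizes (data): 4 * 976 B + 599 B (last, 599 <= 980 OK)
Total bytes sent = payload + n_frags * header = 4503 + 5*20 = 4503 + 100 = 4603 B

5, 4603


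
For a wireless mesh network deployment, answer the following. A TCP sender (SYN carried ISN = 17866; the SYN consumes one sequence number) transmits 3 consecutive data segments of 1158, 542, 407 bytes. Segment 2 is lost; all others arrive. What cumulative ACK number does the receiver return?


SYN uses sequence number 17866; first data byte = ISN + 1 = 17867.
Segment 1: SEQ = 17867, len = 1158 B, covers [17867, 19024]
Segment 2: SEQ = 19025, len = 542 B, covers [19025, 19566] [LOST]
Segment 3: SEQ = 19567, len = 407 B, covers [19567, 19973]
In-order data received: bytes [17867, 19024] (segments 1..1).
Segment 2 missing -> gap begins at byte 19025; later segments buffered out of order.
Cumulative ACK = next expected in-order byte = 17867 + 1158 = 19025

19025


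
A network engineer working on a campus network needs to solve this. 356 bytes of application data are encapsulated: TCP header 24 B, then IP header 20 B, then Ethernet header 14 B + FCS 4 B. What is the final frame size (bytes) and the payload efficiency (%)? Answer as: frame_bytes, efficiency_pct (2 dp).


TCP segment = 356 + 24 = 380 B
IP packet = 380 + 20 = 400 B
Ethernet frame = 400 + 14 + 4 = 418 B
Efficiency = app / frame = 356 / 418 = 0.851675 = 85.1675% -> 85.17% (2 dp)

418, 85.17


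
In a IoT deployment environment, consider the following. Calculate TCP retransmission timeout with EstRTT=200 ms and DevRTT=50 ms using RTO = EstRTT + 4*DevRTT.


Given: EstRTT = 200 ms, DevRTT = 50 ms
Timeout = EstRTT + 4 * DevRTT
4 * DevRTT = 4 * 50 = 200
Timeout = 200 + 200 = 400 ms

400


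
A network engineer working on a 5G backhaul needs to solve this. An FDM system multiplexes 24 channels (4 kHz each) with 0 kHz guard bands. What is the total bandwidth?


Given: 24 channels, 4 kHz each, guard = 0 kHz
Channel bandwidth = 24 * 4 = 96 kHz
Guard bands = 23 gaps * 0 kHz = 0 kHz
Total = 96 + 0 = 96 kHz

96


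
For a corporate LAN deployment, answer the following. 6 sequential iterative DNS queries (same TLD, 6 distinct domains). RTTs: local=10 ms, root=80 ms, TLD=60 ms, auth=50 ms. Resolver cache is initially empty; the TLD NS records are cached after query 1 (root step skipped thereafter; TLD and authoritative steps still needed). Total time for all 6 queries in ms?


Lookup 1 (cold cache): local + root + TLD + auth = 10 + 80 + 60 + 50 = 200 ms
Lookups 2..6 (TLD NS cached -> skip root; new domain -> still ask TLD and auth): local + TLD + auth = 10 + 60 + 50 = 120 ms each
Remaining 5 lookups: 5 * 120 = 600 ms
Total = 200 + 600 = 800 ms

800


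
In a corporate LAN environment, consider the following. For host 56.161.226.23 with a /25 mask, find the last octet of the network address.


Given: IP = 56.161.226.23, prefix = /25
Subnet mask = 255.255.255.128
Last octet of IP: 23
Last octet of mask: 128
Network last octet = 23 AND 128 = 0

0


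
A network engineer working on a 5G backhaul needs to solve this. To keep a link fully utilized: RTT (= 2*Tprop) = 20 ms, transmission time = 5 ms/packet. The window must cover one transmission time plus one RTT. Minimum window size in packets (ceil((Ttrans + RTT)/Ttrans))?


Given: Ttrans = 5 ms, RTT = 20 ms (= 2 * Tprop, Tprop = 10 ms)
Time until first ACK returns = Ttrans + RTT = 5 + 20 = 25 ms
Need W * Ttrans >= Ttrans + RTT  ->  W >= (Ttrans + RTT) / Ttrans
(Ttrans + RTT) / Ttrans = 25 / 5 = 5
W_min = ceil(5) = 5

5


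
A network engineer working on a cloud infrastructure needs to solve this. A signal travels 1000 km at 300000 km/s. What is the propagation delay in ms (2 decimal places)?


Given: distance = 1000 km, speed = 300000 km/s
Delay = distance / speed = 1000 / 300000 seconds
Delay in ms = 1000 * 1000 / 300000
Delay = 3.3333 ms
Rounded to 2 dp = 3.33 ms

3.33


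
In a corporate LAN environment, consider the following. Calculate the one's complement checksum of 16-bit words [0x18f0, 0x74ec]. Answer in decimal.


Given words: [0x18f0, 0x74ec]
Step 1: Sum all words
Raw sum = 6384 + 29932 = 36316
One's complement = ~36316 & 0xFFFF = 29219

29219


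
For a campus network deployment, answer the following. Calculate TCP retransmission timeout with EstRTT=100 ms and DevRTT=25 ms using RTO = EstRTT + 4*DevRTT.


Given: EstRTT = 100 ms, DevRTT = 25 ms
Timeout = EstRTT + 4 * DevRTT
4 * DevRTT = 4 * 25 = 100
Timeout = 100 + 100 = 200 ms

200


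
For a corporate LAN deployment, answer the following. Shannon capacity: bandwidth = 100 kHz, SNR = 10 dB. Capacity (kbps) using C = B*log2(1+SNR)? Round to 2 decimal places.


Given: B = 100 kHz, SNR = 10 dB
SNR linear = 10^(10/10) = 10
1 + SNR = 11
log2(11) = 3.4594316186
C = 100 * 1000 * 3.4594316186 = 345943.1619 bps
C = 345.943162 kbps -> 345.94 kbps (2 dp)

345.94


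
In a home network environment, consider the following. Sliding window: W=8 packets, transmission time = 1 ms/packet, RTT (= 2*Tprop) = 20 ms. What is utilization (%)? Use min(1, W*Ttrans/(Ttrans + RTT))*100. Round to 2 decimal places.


Given: W = 8, Ttrans = 1 ms, RTT = 20 ms (= 2 * Tprop, Tprop = 10 ms)
Cycle time = Ttrans + RTT = 1 + 20 = 21 ms (first packet sent until its ACK returns)
W * Ttrans = 8 * 1 = 8 ms of sending per cycle
W * Ttrans / (Ttrans + RTT) = 8 / 21 = 0.380952
U = min(1, 0.380952) = 0.380952
U% = 38.10%

38.10


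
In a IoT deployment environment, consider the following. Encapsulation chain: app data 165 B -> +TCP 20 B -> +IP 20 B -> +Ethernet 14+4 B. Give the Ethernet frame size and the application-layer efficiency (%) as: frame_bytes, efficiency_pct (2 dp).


TCP segment = 165 + 20 = 185 B
IP packet = 185 + 20 = 205 B
Ethernet frame = 205 + 14 + 4 = 223 B
Efficiency = app / frame = 165 / 223 = 0.739910 = 73.9910% -> 73.99% (2 dp)

223, 73.99


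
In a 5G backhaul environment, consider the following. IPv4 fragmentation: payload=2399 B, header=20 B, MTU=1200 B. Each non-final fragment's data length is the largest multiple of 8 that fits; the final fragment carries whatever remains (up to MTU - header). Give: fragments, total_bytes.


Max data per non-final fragment = floor((MTU - header)/8)*8 = floor((1200 - 20)/8)*8 = floor(1180/8)*8 = 1176 B
Final fragment needs no 8-byte alignment: it can carry up to MTU - header = 1180 B
Non-final fragments needed = ceil((payload - 1180) / 1176) = ceil(1219/1176) = ceil(1.0366) = 2
Number of fragments = 2 + 1 = 3
Fragment sizes (data): 2 * 1176 B + 47 B (last, 47 <= 1180 OK)
Total bytes sent = payload + n_frags * header = 2399 + 3*20 = 2399 + 60 = 2459 B

3, 2459


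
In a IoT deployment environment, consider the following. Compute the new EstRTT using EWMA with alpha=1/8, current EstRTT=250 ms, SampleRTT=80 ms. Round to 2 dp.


Given: EstRTT = 250 ms, SampleRTT = 80 ms, alpha = 1/8
New EstRTT = (1 - alpha) * EstRTT + alpha * SampleRTT
(7/8) * 250 = 218.75
(1/8) * 80 = 10
New EstRTT = 218.75 + 10 = 228.75 ms -> 228.75 ms (2 dp)

228.75


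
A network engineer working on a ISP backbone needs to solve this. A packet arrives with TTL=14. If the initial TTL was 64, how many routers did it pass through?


Given: initial TTL = 64, received TTL = 14
Hops = initial TTL - received TTL
Hops = 64 - 14 = 50

50


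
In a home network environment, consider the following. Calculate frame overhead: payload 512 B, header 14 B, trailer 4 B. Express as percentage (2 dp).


Given: payload = 512 B, header = 14 B, trailer = 4 B
Overhead bytes = header + trailer = 14 + 4 = 18
Total frame = payload + overhead = 512 + 18 = 530
Overhead % = 18 / 530 * 100 = 3.3962% -> 3.40% (2 dp)

3.40


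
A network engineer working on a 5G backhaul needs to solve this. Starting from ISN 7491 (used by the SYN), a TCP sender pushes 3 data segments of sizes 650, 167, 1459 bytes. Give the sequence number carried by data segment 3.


The SYN occupies sequence number ISN = 7491, so the first data byte is ISN + 1 = 7492.
SEQ of data segment i = (ISN + 1) + sum of payload sizes of segments 1..i-1.
Segment 1: SEQ = 7492, payload = 650 bytes
Segment 2: SEQ = 8142, payload = 167 bytes
Segment 3: SEQ = 8309, payload = 1459 bytes
SEQ of segment 3 = 7492 + 650 + 167 = 8309

8309


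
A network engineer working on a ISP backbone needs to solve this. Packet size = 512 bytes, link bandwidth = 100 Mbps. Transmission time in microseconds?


Given: packet = 512 bytes, bandwidth = 100 Mbps
Packet in bits = 512 * 8 = 4096 bits
Bandwidth = 100 * 10^6 = 100000000 bps
Time = 4096 / 100000000 seconds
Time in us = 4096 * 10^6 / 100000000 = 40.96

40.96


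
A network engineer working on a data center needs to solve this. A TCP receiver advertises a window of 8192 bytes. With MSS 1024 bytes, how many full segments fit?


Given: RWND = 8192 bytes, MSS = 1024 bytes
Full segments = floor(RWND / MSS)
Full segments = floor(8192 / 1024)
Full segments = floor(8.0) = 8

8


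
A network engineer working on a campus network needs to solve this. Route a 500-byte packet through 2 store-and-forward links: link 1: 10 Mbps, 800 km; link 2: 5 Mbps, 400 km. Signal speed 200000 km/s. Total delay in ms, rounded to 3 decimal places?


Packet = 500 bytes = 4000 bits. Store-and-forward: sum (t_trans + t_prop) per link.
Link 1: t_trans = 4000/(10*10^6) s = 0.4000 ms; t_prop = 800/200000 s = 4.0000 ms; subtotal = 4.4000 ms
Link 2: t_trans = 4000/(5*10^6) s = 0.8000 ms; t_prop = 400/200000 s = 2.0000 ms; subtotal = 2.8000 ms
End-to-end = 4.4000 + 2.8000 = 7.2000 ms -> 7.200 ms (3 dp)

7.200


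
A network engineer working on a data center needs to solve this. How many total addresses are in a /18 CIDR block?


Given: CIDR prefix /18
Host bits = 32 - 18 = 14
Total addresses = 2^14 = 16384

16384


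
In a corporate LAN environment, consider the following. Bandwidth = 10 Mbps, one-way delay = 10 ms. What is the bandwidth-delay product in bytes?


Given: bandwidth = 10 Mbps, delay = 10 ms
BDP in bits = 10 * 10^6 * 10 / 1000
BDP in bits = 100000
BDP in bytes = 100000 / 8 = 12500

12500


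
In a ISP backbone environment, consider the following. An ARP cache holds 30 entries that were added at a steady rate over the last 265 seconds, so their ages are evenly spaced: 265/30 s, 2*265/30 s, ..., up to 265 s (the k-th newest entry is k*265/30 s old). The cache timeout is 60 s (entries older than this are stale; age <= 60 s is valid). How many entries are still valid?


Ages are k * 265/30 s for k = 1..30 (spacing = 8.8333 s).
Entry k is valid iff k * 265/30 <= 60 iff k <= 30 * 60 / 265 = 6.7925
n_valid = floor(6.7925) = 6
(n_stale = 30 - 6 = 24)

6


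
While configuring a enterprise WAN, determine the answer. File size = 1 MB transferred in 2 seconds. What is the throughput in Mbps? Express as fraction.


Given: file = 1 MB, time = 2 s
File in Mb = 1 * 8 = 8 Mb
Throughput = 8 / 2 Mbps
Throughput = 4 Mbps

4


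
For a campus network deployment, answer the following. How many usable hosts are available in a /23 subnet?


Given: subnet mask /23
Host bits = 32 - 23 = 9
Total addresses = 2^9 = 512
Usable hosts = 512 - 2 (network + broadcast) = 510

510


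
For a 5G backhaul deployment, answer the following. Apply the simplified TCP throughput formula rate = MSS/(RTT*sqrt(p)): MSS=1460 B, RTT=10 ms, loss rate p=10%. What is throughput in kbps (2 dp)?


Given: MSS = 1460 bytes, RTT = 10 ms, loss = 10%
RTT in seconds = 10 / 1000 = 0.01
Loss rate = 10% = 0.1
sqrt(loss) = sqrt(0.1) = 0.316227766017
Throughput (bytes/s) = 1460 / (0.01 * 0.316227766017) = 461692.5384
Throughput (kbps) = 461692.5384 * 8 / 1000 = 3693.540307 -> 3693.54 kbps (2 dp)

3693.54


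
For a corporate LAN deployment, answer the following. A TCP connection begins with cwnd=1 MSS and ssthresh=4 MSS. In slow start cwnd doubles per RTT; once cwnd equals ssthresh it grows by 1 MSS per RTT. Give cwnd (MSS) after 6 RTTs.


RTT 0: cwnd = 1 MSS (initial)
RTT 1: cwnd = 2 MSS (slow start, doubled)
RTT 2: cwnd = 4 MSS (slow start, doubled)
RTT 3: cwnd = 5 MSS (congestion avoidance, +1)
RTT 4: cwnd = 6 MSS (congestion avoidance, +1)
RTT 5: cwnd = 7 MSS (congestion avoidance, +1)
RTT 6: cwnd = 8 MSS (congestion avoidance, +1)

8


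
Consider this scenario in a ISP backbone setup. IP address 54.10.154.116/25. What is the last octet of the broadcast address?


Given: IP = 54.10.154.116, prefix = /25
Host bits = 32 - 25 = 7
Network last octet = 116 AND mask = 0
Host part size = 2^7 - 1 = 127
Broadcast last octet = 0 OR 127 = 127

127


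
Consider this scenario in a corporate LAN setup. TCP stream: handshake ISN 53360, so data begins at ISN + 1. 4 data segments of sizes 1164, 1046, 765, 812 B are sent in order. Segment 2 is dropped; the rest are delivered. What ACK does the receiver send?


SYN uses sequence number 53360; first data byte = ISN + 1 = 53361.
Segment 1: SEQ = 53361, len = 1164 B, covers [53361, 54524]
Segment 2: SEQ = 54525, len = 1046 B, covers [54525, 55570] [LOST]
Segment 3: SEQ = 55571, len = 765 B, covers [55571, 56335]
Segment 4: SEQ = 56336, len = 812 B, covers [56336, 57147]
In-order data received: bytes [53361, 54524] (segments 1..1).
Segment 2 missing -> gap begins at byte 54525; later segments buffered out of order.
Cumulative ACK = next expected in-order byte = 53361 + 1164 = 54525

54525


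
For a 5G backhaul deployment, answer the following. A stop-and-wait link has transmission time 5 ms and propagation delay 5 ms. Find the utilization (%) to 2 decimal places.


Given: Ttrans = 5 ms, Tprop = 5 ms
RTT = 2 * Tprop = 2 * 5 = 10 ms
U = Ttrans / (Ttrans + RTT)
U = 5 / (5 + 10)
U = 5 / 15 = 0.333333
U% = 33.33%

33.33


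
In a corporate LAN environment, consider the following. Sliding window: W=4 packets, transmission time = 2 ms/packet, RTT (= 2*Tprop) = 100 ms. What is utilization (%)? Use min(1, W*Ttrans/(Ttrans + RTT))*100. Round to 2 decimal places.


Given: W = 4, Ttrans = 2 ms, RTT = 100 ms (= 2 * Tprop, Tprop = 50 ms)
Cycle time = Ttrans + RTT = 2 + 100 = 102 ms (first packet sent until its ACK returns)
W * Ttrans = 4 * 2 = 8 ms of sending per cycle
W * Ttrans / (Ttrans + RTT) = 8 / 102 = 0.078431
U = min(1, 0.078431) = 0.078431
U% = 7.84%

7.84


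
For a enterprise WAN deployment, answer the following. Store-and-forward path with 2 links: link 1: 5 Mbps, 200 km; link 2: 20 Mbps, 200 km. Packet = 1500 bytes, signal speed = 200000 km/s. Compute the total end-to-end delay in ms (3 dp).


Packet = 1500 bytes = 12000 bits. Store-and-forward: sum (t_trans + t_prop) per link.
Link 1: t_trans = 12000/(5*10^6) s = 2.4000 ms; t_prop = 200/200000 s = 1.0000 ms; subtotal = 3.4000 ms
Link 2: t_trans = 12000/(20*10^6) s = 0.6000 ms; t_prop = 200/200000 s = 1.0000 ms; subtotal = 1.6000 ms
End-to-end = 3.4000 + 1.6000 = 5.0000 ms -> 5.000 ms (3 dp)

5.000


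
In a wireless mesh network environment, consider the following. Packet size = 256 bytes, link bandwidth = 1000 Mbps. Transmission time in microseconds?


Given: packet = 256 bytes, bandwidth = 1000 Mbps
Packet in bits = 256 * 8 = 2048 bits
Bandwidth = 1000 * 10^6 = 1000000000 bps
Time = 2048 / 1000000000 seconds
Time in us = 2048 * 10^6 / 1000000000 = 2.048

2.048


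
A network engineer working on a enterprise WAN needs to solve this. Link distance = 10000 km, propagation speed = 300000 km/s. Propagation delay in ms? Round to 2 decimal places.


Given: distance = 10000 km, speed = 300000 km/s
Delay = distance / speed = 10000 / 300000 seconds
Delay in ms = 10000 * 1000 / 300000
Delay = 33.3333 ms
Rounded to 2 dp = 33.33 ms

33.33


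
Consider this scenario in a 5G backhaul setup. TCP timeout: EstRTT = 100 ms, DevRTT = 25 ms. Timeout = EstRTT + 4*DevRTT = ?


Given: EstRTT = 100 ms, DevRTT = 25 ms
Timeout = EstRTT + 4 * DevRTT
4 * DevRTT = 4 * 25 = 100
Timeout = 100 + 100 = 200 ms

200


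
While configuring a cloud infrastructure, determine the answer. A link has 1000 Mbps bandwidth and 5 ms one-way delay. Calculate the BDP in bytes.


Given: bandwidth = 1000 Mbps, delay = 5 ms
BDP in bits = 1000 * 10^6 * 5 / 1000
BDP in bits = 5000000
BDP in bytes = 5000000 / 8 = 625000

625000


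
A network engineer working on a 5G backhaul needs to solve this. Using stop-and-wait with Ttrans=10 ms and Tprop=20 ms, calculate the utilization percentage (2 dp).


Given: Ttrans = 10 ms, Tprop = 20 ms
RTT = 2 * Tprop = 2 * 20 = 40 ms
U = Ttrans / (Ttrans + RTT)
U = 10 / (10 + 40)
U = 10 / 50 = 0.2
U% = 20.00%

20.00


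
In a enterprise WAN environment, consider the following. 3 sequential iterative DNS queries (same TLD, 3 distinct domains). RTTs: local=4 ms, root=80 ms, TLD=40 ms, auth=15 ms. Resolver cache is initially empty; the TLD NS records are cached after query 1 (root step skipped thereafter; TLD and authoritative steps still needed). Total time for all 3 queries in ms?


Lookup 1 (cold cache): local + root + TLD + auth = 4 + 80 + 40 + 15 = 139 ms
Lookups 2..3 (TLD NS cached -> skip root; new domain -> still ask TLD and auth): local + TLD + auth = 4 + 40 + 15 = 59 ms each
Remaining 2 lookups: 2 * 59 = 118 ms
Total = 139 + 118 = 257 ms

257


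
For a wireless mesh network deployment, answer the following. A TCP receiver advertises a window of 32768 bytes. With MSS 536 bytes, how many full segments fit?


Given: RWND = 32768 bytes, MSS = 536 bytes
Full segments = floor(RWND / MSS)
Full segments = floor(32768 / 536)
Full segments = floor(61.1343) = 61

61


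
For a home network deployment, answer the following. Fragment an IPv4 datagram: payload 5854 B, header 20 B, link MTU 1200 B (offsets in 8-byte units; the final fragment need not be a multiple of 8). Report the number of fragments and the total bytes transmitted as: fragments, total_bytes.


Max data per non-final fragment = floor((MTU - header)/8)*8 = floor((1200 - 20)/8)*8 = floor(1180/8)*8 = 1176 B
Final fragment needs no 8-byte alignment: it can carry up to MTU - header = 1180 B
Non-final fragments needed = ceil((payload - 1180) / 1176) = ceil(4674/1176) = ceil(3.9745) = 4
Number of fragments = 4 + 1 = 5
Fragment sizes (data): 4 * 1176 B + 1150 B (last, 1150 <= 1180 OK)
Total bytes sent = payload + n_frags * header = 5854 + 5*20 = 5854 + 100 = 5954 B

5, 5954


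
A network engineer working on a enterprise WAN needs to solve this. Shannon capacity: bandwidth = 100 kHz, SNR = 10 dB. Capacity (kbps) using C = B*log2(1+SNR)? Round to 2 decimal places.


Given: B = 100 kHz, SNR = 10 dB
SNR linear = 10^(10/10) = 10
1 + SNR = 11
log2(11) = 3.4594316186
C = 100 * 1000 * 3.4594316186 = 345943.1619 bps
C = 345.943162 kbps -> 345.94 kbps (2 dp)

345.94


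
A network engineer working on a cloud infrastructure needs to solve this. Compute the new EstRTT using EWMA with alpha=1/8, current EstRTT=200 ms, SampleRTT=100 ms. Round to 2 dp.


Given: EstRTT = 200 ms, SampleRTT = 100 ms, alpha = 1/8
New EstRTT = (1 - alpha) * EstRTT + alpha * SampleRTT
(7/8) * 200 = 175
(1/8) * 100 = 12.5
New EstRTT = 175 + 12.5 = 187.5 ms -> 187.50 ms (2 dp)

187.50


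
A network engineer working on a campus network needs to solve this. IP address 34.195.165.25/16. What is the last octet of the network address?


Given: IP = 34.195.165.25, prefix = /16
Subnet mask = 255.255.0.0
Last octet of IP: 25
Last octet of mask: 0
Network last octet = 25 AND 0 = 0

0


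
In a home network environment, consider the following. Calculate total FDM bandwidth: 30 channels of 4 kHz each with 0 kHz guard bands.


Given: 30 channels, 4 kHz each, guard = 0 kHz
Channel bandwidth = 30 * 4 = 120 kHz
Guard bands = 29 gaps * 0 kHz = 0 kHz
Total = 120 + 0 = 120 kHz

120


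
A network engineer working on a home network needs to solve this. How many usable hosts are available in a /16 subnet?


Given: subnet mask /16
Host bits = 32 - 16 = 16
Total addresses = 2^16 = 65536
Usable hosts = 65536 - 2 (network + broadcast) = 65534

65534


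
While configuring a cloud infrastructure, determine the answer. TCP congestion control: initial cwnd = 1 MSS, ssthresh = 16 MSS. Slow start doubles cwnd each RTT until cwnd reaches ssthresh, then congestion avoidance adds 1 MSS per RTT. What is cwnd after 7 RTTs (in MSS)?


RTT 0: cwnd = 1 MSS (initial)
RTT 1: cwnd = 2 MSS (slow start, doubled)
RTT 2: cwnd = 4 MSS (slow start, doubled)
RTT 3: cwnd = 8 MSS (slow start, doubled)
RTT 4: cwnd = 16 MSS (slow start, doubled)
RTT 5: cwnd = 17 MSS (congestion avoidance, +1)
RTT 6: cwnd = 18 MSS (congestion avoidance, +1)
RTT 7: cwnd = 19 MSS (congestion avoidance, +1)

19


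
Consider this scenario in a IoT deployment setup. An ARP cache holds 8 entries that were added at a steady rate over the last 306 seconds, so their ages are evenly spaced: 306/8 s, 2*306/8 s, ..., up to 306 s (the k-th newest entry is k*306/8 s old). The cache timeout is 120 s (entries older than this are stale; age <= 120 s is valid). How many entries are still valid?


Ages are k * 306/8 s for k = 1..8 (spacing = 38.2500 s).
Entry k is valid iff k * 306/8 <= 120 iff k <= 8 * 120 / 306 = 3.1373
n_valid = floor(3.1373) = 3
(n_stale = 8 - 3 = 5)

3


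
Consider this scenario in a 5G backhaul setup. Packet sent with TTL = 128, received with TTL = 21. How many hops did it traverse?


Given: initial TTL = 128, received TTL = 21
Hops = initial TTL - received TTL
Hops = 128 - 21 = 107

107


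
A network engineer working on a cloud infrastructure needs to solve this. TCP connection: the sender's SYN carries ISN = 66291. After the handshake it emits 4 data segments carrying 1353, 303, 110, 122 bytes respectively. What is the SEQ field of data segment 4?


The SYN occupies sequence number ISN = 66291, so the first data byte is ISN + 1 = 66292.
SEQ of data segment i = (ISN + 1) + sum of payload sizes of segments 1..i-1.
Segment 1: SEQ = 66292, payload = 1353 bytes
Segment 2: SEQ = 67645, payload = 303 bytes
Segment 3: SEQ = 67948, payload = 110 bytes
Segment 4: SEQ = 68058, payload = 122 bytes
SEQ of segment 4 = 66292 + 1353 + 303 + 110 = 68058

68058


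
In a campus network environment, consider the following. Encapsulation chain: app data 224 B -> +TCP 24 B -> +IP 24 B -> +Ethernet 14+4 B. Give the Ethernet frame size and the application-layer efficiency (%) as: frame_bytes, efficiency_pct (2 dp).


TCP segment = 224 + 24 = 248 B
IP packet = 248 + 24 = 272 B
Ethernet frame = 272 + 14 + 4 = 290 B
Efficiency = app / frame = 224 / 290 = 0.772414 = 77.2414% -> 77.24% (2 dp)

290, 77.24


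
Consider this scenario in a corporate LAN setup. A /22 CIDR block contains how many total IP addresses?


Given: CIDR prefix /22
Host bits = 32 - 22 = 10
Total addresses = 2^10 = 1024

1024


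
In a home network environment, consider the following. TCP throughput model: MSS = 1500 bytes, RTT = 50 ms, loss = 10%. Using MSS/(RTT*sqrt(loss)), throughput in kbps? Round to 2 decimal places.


Given: MSS = 1500 bytes, RTT = 50 ms, loss = 10%
RTT in seconds = 50 / 1000 = 0.05
Loss rate = 10% = 0.1
sqrt(loss) = sqrt(0.1) = 0.316227766017
Throughput (bytes/s) = 1500 / (0.05 * 0.316227766017) = 94868.3298
Throughput (kbps) = 94868.3298 * 8 / 1000 = 758.946638 -> 758.95 kbps (2 dp)

758.95


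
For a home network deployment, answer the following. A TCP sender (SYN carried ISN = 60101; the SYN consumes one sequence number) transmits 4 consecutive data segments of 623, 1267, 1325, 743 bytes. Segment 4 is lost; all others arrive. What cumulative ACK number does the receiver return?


SYN uses sequence number 60101; first data byte = ISN + 1 = 60102.
Segment 1: SEQ = 60102, len = 623 B, covers [60102, 60724]
Segment 2: SEQ = 60725, len = 1267 B, covers [60725, 61991]
Segment 3: SEQ = 61992, len = 1325 B, covers [61992, 63316]
Segment 4: SEQ = 63317, len = 743 B, covers [63317, 64059] [LOST]
In-order data received: bytes [60102, 63316] (segments 1..3).
Segment 4 missing -> gap begins at byte 63317.
Cumulative ACK = next expected in-order byte = 60102 + 623 + 1267 + 1325 = 63317

63317


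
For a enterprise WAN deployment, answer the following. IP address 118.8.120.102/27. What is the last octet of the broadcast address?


Given: IP = 118.8.120.102, prefix = /27
Host bits = 32 - 27 = 5
Network last octet = 102 AND mask = 96
Host part size = 2^5 - 1 = 31
Broadcast last octet = 96 OR 31 = 127

127


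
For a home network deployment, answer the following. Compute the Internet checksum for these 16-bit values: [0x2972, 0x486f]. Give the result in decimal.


Given words: [0x2972, 0x486f]
Step 1: Sum all words
Raw sum = 10610 + 18543 = 29153
One's complement = ~29153 & 0xFFFF = 36382

36382


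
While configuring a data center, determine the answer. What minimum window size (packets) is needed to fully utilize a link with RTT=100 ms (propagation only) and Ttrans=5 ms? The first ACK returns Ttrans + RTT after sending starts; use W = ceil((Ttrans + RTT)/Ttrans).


Given: Ttrans = 5 ms, RTT = 100 ms (= 2 * Tprop, Tprop = 50 ms)
Time until first ACK returns = Ttrans + RTT = 5 + 100 = 105 ms
Need W * Ttrans >= Ttrans + RTT  ->  W >= (Ttrans + RTT) / Ttrans
(Ttrans + RTT) / Ttrans = 105 / 5 = 21
W_min = ceil(21) = 21

21


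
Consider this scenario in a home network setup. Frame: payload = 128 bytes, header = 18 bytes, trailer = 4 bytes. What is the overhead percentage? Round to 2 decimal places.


Given: payload = 128 B, header = 18 B, trailer = 4 B
Overhead bytes = header + trailer = 18 + 4 = 22
Total frame = payload + overhead = 128 + 22 = 150
Overhead % = 22 / 150 * 100 = 14.6667% -> 14.67% (2 dp)

14.67


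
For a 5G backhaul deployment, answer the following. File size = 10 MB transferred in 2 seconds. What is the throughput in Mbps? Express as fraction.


Given: file = 10 MB, time = 2 s
File in Mb = 10 * 8 = 80 Mb
Throughput = 80 / 2 Mbps
Throughput = 40 Mbps

40


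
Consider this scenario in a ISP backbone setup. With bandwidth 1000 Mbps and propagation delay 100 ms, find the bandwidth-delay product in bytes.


Given: bandwidth = 1000 Mbps, delay = 100 ms
BDP in bits = 1000 * 10^6 * 100 / 1000
BDP in bits = 100000000
BDP in bytes = 100000000 / 8 = 12500000

12500000


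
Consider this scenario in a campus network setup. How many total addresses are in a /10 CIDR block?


Given: CIDR prefix /10
Host bits = 32 - 10 = 22
Total addresses = 2^22 = 4194304

4194304


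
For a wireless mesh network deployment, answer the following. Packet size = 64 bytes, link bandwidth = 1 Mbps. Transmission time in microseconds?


Given: packet = 64 bytes, bandwidth = 1 Mbps
Packet in bits = 64 * 8 = 512 bits
Bandwidth = 1 * 10^6 = 1000000 bps
Time = 512 / 1000000 seconds
Time in us = 512 * 10^6 / 1000000 = 512

512


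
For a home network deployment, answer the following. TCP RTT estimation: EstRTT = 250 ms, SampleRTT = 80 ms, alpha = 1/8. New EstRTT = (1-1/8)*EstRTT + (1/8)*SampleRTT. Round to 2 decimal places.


Given: EstRTT = 250 ms, SampleRTT = 80 ms, alpha = 1/8
New EstRTT = (1 - alpha) * EstRTT + alpha * SampleRTT
(7/8) * 250 = 218.75
(1/8) * 80 = 10
New EstRTT = 218.75 + 10 = 228.75 ms -> 228.75 ms (2 dp)

228.75


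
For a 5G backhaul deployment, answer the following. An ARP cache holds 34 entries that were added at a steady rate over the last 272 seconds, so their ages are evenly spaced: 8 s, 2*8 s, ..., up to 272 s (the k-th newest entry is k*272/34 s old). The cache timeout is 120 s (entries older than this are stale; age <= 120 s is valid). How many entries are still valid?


Ages are k * 272/34 s for k = 1..34 (spacing = 8.0000 s).
Entry k is valid iff k * 272/34 <= 120 iff k <= 34 * 120 / 272 = 15.0000
n_valid = floor(15.0000) = 15
(n_stale = 34 - 15 = 19)

15


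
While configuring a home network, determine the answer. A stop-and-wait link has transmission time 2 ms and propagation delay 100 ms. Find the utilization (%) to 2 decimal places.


Given: Ttrans = 2 ms, Tprop = 100 ms
RTT = 2 * Tprop = 2 * 100 = 200 ms
U = Ttrans / (Ttrans + RTT)
U = 2 / (2 + 200)
U = 2 / 202 = 0.009901
U% = 0.99%

0.99


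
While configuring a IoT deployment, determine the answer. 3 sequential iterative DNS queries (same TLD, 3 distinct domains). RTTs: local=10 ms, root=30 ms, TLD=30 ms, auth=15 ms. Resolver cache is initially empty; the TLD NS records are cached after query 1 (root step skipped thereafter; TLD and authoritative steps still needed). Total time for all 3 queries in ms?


Lookup 1 (cold cache): local + root + TLD + auth = 10 + 30 + 30 + 15 = 85 ms
Lookups 2..3 (TLD NS cached -> skip root; new domain -> still ask TLD and auth): local + TLD + auth = 10 + 30 + 15 = 55 ms each
Remaining 2 lookups: 2 * 55 = 110 ms
Total = 85 + 110 = 195 ms

195


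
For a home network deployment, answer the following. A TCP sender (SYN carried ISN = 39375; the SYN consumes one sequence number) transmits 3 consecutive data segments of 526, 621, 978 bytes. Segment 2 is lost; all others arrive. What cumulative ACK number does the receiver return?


SYN uses sequence number 39375; first data byte = ISN + 1 = 39376.
Segment 1: SEQ = 39376, len = 526 B, covers [39376, 39901]
Segment 2: SEQ = 39902, len = 621 B, covers [39902, 40522] [LOST]
Segment 3: SEQ = 40523, len = 978 B, covers [40523, 41500]
In-order data received: bytes [39376, 39901] (segments 1..1).
Segment 2 missing -> gap begins at byte 39902; later segments buffered out of order.
Cumulative ACK = next expected in-order byte = 39376 + 526 = 39902

39902


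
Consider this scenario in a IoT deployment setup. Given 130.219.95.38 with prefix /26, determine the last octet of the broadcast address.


Given: IP = 130.219.95.38, prefix = /26
Host bits = 32 - 26 = 6
Network last octet = 38 AND mask = 0
Host part size = 2^6 - 1 = 63
Broadcast last octet = 0 OR 63 = 63

63


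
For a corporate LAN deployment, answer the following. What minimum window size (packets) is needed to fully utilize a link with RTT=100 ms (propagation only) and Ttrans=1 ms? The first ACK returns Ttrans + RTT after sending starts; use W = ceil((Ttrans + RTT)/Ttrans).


Given: Ttrans = 1 ms, RTT = 100 ms (= 2 * Tprop, Tprop = 50 ms)
Time until first ACK returns = Ttrans + RTT = 1 + 100 = 101 ms
Need W * Ttrans >= Ttrans + RTT  ->  W >= (Ttrans + RTT) / Ttrans
(Ttrans + RTT) / Ttrans = 101 / 1 = 101
W_min = ceil(101) = 101

101


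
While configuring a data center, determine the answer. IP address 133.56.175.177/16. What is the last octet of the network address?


Given: IP = 133.56.175.177, prefix = /16
Subnet mask = 255.255.0.0
Last octet of IP: 177
Last octet of mask: 0
Network last octet = 177 AND 0 = 0

0


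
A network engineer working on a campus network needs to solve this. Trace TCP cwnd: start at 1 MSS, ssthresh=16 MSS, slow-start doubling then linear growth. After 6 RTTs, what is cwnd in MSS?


RTT 0: cwnd = 1 MSS (initial)
RTT 1: cwnd = 2 MSS (slow start, doubled)
RTT 2: cwnd = 4 MSS (slow start, doubled)
RTT 3: cwnd = 8 MSS (slow start, doubled)
RTT 4: cwnd = 16 MSS (slow start, doubled)
RTT 5: cwnd = 17 MSS (congestion avoidance, +1)
RTT 6: cwnd = 18 MSS (congestion avoidance, +1)

18


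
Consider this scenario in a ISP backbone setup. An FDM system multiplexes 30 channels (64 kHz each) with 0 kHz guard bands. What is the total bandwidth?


Given: 30 channels, 64 kHz each, guard = 0 kHz
Channel bandwidth = 30 * 64 = 1920 kHz
Guard bands = 29 gaps * 0 kHz = 0 kHz
Total = 1920 + 0 = 1920 kHz

1920


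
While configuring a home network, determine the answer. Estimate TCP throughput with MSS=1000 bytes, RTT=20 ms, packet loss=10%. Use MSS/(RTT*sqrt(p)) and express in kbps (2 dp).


Given: MSS = 1000 bytes, RTT = 20 ms, loss = 10%
RTT in seconds = 20 / 1000 = 0.02
Loss rate = 10% = 0.1
sqrt(loss) = sqrt(0.1) = 0.316227766017
Throughput (bytes/s) = 1000 / (0.02 * 0.316227766017) = 158113.8830
Throughput (kbps) = 158113.8830 * 8 / 1000 = 1264.911064 -> 1264.91 kbps (2 dp)

1264.91


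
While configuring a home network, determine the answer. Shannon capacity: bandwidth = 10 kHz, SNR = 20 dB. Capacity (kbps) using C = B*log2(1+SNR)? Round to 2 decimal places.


Given: B = 10 kHz, SNR = 20 dB
SNR linear = 10^(20/10) = 100
1 + SNR = 101
log2(101) = 6.6582114828
C = 10 * 1000 * 6.6582114828 = 66582.1148 bps
C = 66.582115 kbps -> 66.58 kbps (2 dp)

66.58


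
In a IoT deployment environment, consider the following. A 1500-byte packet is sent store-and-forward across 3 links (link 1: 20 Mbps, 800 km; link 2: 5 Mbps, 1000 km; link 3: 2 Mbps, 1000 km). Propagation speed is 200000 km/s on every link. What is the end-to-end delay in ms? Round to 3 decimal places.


Packet = 1500 bytes = 12000 bits. Store-and-forward: sum (t_trans + t_prop) per link.
Link 1: t_trans = 12000/(20*10^6) s = 0.6000 ms; t_prop = 800/200000 s = 4.0000 ms; subtotal = 4.6000 ms
Link 2: t_trans = 12000/(5*10^6) s = 2.4000 ms; t_prop = 1000/200000 s = 5.0000 ms; subtotal = 7.4000 ms
Link 3: t_trans = 12000/(2*10^6) s = 6.0000 ms; t_prop = 1000/200000 s = 5.0000 ms; subtotal = 11.0000 ms
End-to-end = 4.6000 + 7.4000 + 11.0000 = 23.0000 ms -> 23.000 ms (3 dp)

23.000


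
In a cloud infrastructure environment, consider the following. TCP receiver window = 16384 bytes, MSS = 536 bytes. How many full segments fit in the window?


Given: RWND = 16384 bytes, MSS = 536 bytes
Full segments = floor(RWND / MSS)
Full segments = floor(16384 / 536)
Full segments = floor(30.5672) = 30

30
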